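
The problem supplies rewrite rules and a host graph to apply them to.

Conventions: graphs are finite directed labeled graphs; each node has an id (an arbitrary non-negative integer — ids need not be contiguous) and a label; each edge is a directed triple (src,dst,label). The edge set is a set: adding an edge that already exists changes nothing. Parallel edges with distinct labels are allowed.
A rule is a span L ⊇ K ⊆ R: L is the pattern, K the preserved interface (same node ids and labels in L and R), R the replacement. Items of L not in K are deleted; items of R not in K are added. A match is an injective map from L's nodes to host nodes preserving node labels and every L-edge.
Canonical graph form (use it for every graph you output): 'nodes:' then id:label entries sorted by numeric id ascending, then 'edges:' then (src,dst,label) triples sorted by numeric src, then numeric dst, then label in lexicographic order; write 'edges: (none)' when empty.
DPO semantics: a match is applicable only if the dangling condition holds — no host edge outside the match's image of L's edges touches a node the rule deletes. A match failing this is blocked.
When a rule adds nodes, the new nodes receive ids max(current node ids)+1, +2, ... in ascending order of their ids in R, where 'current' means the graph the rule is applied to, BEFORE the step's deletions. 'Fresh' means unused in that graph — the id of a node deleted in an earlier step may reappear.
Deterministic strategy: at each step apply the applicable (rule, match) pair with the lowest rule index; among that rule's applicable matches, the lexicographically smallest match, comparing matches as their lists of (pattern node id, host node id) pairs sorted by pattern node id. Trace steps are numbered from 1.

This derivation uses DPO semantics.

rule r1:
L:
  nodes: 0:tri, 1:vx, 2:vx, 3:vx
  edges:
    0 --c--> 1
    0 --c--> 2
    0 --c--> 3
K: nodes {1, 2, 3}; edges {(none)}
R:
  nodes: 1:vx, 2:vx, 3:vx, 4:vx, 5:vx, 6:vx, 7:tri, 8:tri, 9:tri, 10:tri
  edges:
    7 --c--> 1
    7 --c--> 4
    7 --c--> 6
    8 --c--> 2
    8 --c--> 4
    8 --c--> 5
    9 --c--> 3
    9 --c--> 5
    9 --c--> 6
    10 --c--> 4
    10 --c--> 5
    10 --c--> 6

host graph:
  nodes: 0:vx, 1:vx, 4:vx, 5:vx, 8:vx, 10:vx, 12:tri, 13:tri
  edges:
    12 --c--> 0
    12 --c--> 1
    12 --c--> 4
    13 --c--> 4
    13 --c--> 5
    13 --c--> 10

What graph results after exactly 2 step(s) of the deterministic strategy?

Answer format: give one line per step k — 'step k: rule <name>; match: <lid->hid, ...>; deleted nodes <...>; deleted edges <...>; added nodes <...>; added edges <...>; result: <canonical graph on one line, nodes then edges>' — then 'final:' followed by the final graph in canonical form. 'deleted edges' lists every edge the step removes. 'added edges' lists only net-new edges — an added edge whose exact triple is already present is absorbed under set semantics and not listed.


step 1: rule r1; match: 0->12, 1->0, 2->1, 3->4; deleted nodes 12; deleted edges (12,0,c); (12,1,c); (12,4,c); added nodes 14, 15, 16, 17, 18, 19, 20; added edges (17,0,c); (17,14,c); (17,16,c); (18,1,c); (18,14,c); (18,15,c); (19,4,c); (19,15,c); (19,16,c); (20,14,c); (20,15,c); (20,16,c); result: nodes: 0:vx, 1:vx, 4:vx, 5:vx, 8:vx, 10:vx, 13:tri, 14:vx, 15:vx, 16:vx, 17:tri, 18:tri, 19:tri, 20:tri edges: (13,4,c); (13,5,c); (13,10,c); (17,0,c); (17,14,c); (17,16,c); (18,1,c); (18,14,c); (18,15,c); (19,4,c); (19,15,c); (19,16,c); (20,14,c); (20,15,c); (20,16,c)
step 2: rule r1; match: 0->13, 1->4, 2->5, 3->10; deleted nodes 13; deleted edges (13,4,c); (13,5,c); (13,10,c); added nodes 21, 22, 23, 24, 25, 26, 27; added edges (24,4,c); (24,21,c); (24,23,c); (25,5,c); (25,21,c); (25,22,c); (26,10,c); (26,22,c); (26,23,c); (27,21,c); (27,22,c); (27,23,c); result: nodes: 0:vx, 1:vx, 4:vx, 5:vx, 8:vx, 10:vx, 14:vx, 15:vx, 16:vx, 17:tri, 18:tri, 19:tri, 20:tri, 21:vx, 22:vx, 23:vx, 24:tri, 25:tri, 26:tri, 27:tri edges: (17,0,c); (17,14,c); (17,16,c); (18,1,c); (18,14,c); (18,15,c); (19,4,c); (19,15,c); (19,16,c); (20,14,c); (20,15,c); (20,16,c); (24,4,c); (24,21,c); (24,23,c); (25,5,c); (25,21,c); (25,22,c); (26,10,c); (26,22,c); (26,23,c); (27,21,c); (27,22,c); (27,23,c)
final:
nodes: 0:vx, 1:vx, 4:vx, 5:vx, 8:vx, 10:vx, 14:vx, 15:vx, 16:vx, 17:tri, 18:tri, 19:tri, 20:tri, 21:vx, 22:vx, 23:vx, 24:tri, 25:tri, 26:tri, 27:tri
edges: (17,0,c); (17,14,c); (17,16,c); (18,1,c); (18,14,c); (18,15,c); (19,4,c); (19,15,c); (19,16,c); (20,14,c); (20,15,c); (20,16,c); (24,4,c); (24,21,c); (24,23,c); (25,5,c); (25,21,c); (25,22,c); (26,10,c); (26,22,c); (26,23,c); (27,21,c); (27,22,c); (27,23,c)


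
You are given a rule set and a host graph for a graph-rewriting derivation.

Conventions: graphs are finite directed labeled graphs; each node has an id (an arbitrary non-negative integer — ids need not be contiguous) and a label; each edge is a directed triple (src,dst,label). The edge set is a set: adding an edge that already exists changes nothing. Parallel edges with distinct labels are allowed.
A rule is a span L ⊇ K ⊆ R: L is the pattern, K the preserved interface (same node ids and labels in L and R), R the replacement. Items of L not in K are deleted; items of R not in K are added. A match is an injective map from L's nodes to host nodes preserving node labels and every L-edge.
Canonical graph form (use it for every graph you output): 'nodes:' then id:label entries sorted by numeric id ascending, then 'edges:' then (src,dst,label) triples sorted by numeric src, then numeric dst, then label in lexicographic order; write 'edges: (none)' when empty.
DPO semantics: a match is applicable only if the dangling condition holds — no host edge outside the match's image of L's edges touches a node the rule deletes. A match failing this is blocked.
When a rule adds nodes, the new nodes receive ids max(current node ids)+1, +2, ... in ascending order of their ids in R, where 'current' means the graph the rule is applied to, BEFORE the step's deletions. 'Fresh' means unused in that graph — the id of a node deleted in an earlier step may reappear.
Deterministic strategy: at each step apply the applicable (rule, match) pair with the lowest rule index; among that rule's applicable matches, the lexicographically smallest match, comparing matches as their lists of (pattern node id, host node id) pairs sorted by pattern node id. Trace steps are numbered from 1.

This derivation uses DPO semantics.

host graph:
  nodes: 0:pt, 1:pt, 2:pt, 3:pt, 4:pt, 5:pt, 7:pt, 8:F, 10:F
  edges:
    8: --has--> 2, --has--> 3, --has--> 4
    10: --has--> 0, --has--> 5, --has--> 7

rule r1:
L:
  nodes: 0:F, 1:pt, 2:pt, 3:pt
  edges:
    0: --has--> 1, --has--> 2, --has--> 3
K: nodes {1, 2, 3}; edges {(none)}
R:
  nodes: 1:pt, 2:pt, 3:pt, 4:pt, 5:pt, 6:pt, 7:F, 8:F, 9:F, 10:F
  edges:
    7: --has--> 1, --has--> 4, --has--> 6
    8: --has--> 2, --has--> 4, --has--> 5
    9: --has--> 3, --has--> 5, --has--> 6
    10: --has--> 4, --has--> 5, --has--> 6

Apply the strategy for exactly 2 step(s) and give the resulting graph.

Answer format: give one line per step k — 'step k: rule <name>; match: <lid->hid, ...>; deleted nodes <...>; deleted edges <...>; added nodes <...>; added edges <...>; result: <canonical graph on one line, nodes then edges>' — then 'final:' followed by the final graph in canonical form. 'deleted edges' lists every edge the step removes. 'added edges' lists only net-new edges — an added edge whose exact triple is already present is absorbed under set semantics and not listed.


step 1: rule r1; match: 0->8, 1->2, 2->3, 3->4; deleted nodes 8; deleted edges (8,2,has); (8,3,has); (8,4,has); added nodes 11, 12, 13, 14, 15, 16, 17; added edges (14,2,has); (14,11,has); (14,13,has); (15,3,has); (15,11,has); (15,12,has); (16,4,has); (16,12,has); (16,13,has); (17,11,has); (17,12,has); (17,13,has); result: nodes: 0:pt, 1:pt, 2:pt, 3:pt, 4:pt, 5:pt, 7:pt, 10:F, 11:pt, 12:pt, 13:pt, 14:F, 15:F, 16:F, 17:F edges: (10,0,has); (10,5,has); (10,7,has); (14,2,has); (14,11,has); (14,13,has); (15,3,has); (15,11,has); (15,12,has); (16,4,has); (16,12,has); (16,13,has); (17,11,has); (17,12,has); (17,13,has)
step 2: rule r1; match: 0->10, 1->0, 2->5, 3->7; deleted nodes 10; deleted edges (10,0,has); (10,5,has); (10,7,has); added nodes 18, 19, 20, 21, 22, 23, 24; added edges (21,0,has); (21,18,has); (21,20,has); (22,5,has); (22,18,has); (22,19,has); (23,7,has); (23,19,has); (23,20,has); (24,18,has); (24,19,has); (24,20,has); result: nodes: 0:pt, 1:pt, 2:pt, 3:pt, 4:pt, 5:pt, 7:pt, 11:pt, 12:pt, 13:pt, 14:F, 15:F, 16:F, 17:F, 18:pt, 19:pt, 20:pt, 21:F, 22:F, 23:F, 24:F edges: (14,2,has); (14,11,has); (14,13,has); (15,3,has); (15,11,has); (15,12,has); (16,4,has); (16,12,has); (16,13,has); (17,11,has); (17,12,has); (17,13,has); (21,0,has); (21,18,has); (21,20,has); (22,5,has); (22,18,has); (22,19,has); (23,7,has); (23,19,has); (23,20,has); (24,18,has); (24,19,has); (24,20,has)
final:
nodes: 0:pt, 1:pt, 2:pt, 3:pt, 4:pt, 5:pt, 7:pt, 11:pt, 12:pt, 13:pt, 14:F, 15:F, 16:F, 17:F, 18:pt, 19:pt, 20:pt, 21:F, 22:F, 23:F, 24:F
edges: (14,2,has); (14,11,has); (14,13,has); (15,3,has); (15,11,has); (15,12,has); (16,4,has); (16,12,has); (16,13,has); (17,11,has); (17,12,has); (17,13,has); (21,0,has); (21,18,has); (21,20,has); (22,5,has); (22,18,has); (22,19,has); (23,7,has); (23,19,has); (23,20,has); (24,18,has); (24,19,has); (24,20,has)


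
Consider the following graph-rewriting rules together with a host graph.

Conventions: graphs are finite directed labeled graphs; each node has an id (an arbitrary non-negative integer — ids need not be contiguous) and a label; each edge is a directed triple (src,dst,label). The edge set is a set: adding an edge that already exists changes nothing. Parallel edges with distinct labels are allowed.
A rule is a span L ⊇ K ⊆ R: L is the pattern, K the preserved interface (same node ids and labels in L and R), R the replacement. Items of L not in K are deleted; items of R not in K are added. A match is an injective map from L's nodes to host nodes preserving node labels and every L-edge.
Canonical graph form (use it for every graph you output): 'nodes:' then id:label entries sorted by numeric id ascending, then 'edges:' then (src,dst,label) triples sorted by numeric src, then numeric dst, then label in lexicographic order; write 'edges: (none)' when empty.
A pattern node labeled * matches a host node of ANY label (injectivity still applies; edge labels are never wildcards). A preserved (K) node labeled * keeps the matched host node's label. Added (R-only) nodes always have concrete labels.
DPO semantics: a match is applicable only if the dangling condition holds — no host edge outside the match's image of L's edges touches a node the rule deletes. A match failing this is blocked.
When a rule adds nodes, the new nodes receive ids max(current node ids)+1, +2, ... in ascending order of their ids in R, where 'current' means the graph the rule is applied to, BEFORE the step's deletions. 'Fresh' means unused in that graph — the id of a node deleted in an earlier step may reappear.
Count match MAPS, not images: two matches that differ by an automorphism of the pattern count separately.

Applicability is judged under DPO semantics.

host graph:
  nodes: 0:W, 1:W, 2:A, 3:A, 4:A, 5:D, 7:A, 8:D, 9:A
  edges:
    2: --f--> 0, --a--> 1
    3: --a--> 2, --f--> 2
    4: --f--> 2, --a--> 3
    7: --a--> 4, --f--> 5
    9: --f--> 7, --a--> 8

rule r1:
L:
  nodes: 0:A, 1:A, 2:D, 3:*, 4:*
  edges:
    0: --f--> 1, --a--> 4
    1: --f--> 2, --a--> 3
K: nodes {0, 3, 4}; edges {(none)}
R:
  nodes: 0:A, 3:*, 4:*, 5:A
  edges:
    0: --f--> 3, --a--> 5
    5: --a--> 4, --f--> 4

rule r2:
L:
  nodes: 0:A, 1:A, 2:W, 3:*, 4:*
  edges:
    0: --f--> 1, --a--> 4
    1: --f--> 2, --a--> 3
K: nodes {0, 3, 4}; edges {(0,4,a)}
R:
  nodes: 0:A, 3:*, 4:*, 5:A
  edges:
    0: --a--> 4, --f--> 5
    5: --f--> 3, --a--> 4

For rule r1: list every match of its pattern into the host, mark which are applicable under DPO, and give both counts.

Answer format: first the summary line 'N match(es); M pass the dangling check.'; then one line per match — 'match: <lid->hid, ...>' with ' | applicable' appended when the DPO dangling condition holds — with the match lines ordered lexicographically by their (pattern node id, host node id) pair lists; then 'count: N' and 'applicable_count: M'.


1 match(es); 1 pass the dangling check.
match: 0->9, 1->7, 2->5, 3->4, 4->8 | applicable
count: 1
applicable_count: 1


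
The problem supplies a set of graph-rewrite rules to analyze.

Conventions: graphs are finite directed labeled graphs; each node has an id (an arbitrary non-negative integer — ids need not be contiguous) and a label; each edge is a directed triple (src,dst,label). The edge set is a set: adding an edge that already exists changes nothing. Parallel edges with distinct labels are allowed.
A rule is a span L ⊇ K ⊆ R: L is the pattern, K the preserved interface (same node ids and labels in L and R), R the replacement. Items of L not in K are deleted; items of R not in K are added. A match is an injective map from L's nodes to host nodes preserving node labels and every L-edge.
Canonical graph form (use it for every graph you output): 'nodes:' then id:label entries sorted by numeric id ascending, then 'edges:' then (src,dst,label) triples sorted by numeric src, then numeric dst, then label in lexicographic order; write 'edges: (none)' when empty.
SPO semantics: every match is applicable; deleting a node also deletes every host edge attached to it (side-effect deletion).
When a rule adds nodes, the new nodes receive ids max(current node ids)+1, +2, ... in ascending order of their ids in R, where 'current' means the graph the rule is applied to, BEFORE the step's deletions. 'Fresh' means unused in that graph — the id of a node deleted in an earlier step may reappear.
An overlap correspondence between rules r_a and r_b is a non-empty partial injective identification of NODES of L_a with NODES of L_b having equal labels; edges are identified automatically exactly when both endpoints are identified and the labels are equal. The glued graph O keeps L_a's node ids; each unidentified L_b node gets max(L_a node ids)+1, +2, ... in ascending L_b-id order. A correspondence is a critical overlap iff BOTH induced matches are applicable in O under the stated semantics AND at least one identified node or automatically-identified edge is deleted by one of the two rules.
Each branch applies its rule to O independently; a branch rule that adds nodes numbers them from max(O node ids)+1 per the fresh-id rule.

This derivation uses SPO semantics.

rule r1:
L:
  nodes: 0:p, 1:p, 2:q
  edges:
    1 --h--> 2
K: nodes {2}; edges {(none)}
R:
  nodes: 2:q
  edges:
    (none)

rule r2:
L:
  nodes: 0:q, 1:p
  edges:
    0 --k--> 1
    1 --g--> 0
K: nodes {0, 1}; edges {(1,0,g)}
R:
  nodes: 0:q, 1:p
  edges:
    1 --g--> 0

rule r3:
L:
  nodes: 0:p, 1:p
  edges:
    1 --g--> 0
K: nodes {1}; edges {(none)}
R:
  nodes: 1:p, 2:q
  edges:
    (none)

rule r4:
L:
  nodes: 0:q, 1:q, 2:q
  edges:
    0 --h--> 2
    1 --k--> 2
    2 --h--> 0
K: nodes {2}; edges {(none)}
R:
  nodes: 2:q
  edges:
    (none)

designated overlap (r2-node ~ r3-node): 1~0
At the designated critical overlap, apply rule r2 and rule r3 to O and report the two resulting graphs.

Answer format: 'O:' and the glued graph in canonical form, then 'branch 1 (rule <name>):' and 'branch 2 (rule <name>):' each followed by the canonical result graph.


O:
nodes: 0:q, 1:p, 2:p
edges: (0,1,k); (1,0,g); (2,1,g)
branch 1 (rule r2):
nodes: 0:q, 1:p, 2:p
edges: (1,0,g); (2,1,g)
branch 2 (rule r3):
nodes: 0:q, 2:p, 3:q
edges: (none)


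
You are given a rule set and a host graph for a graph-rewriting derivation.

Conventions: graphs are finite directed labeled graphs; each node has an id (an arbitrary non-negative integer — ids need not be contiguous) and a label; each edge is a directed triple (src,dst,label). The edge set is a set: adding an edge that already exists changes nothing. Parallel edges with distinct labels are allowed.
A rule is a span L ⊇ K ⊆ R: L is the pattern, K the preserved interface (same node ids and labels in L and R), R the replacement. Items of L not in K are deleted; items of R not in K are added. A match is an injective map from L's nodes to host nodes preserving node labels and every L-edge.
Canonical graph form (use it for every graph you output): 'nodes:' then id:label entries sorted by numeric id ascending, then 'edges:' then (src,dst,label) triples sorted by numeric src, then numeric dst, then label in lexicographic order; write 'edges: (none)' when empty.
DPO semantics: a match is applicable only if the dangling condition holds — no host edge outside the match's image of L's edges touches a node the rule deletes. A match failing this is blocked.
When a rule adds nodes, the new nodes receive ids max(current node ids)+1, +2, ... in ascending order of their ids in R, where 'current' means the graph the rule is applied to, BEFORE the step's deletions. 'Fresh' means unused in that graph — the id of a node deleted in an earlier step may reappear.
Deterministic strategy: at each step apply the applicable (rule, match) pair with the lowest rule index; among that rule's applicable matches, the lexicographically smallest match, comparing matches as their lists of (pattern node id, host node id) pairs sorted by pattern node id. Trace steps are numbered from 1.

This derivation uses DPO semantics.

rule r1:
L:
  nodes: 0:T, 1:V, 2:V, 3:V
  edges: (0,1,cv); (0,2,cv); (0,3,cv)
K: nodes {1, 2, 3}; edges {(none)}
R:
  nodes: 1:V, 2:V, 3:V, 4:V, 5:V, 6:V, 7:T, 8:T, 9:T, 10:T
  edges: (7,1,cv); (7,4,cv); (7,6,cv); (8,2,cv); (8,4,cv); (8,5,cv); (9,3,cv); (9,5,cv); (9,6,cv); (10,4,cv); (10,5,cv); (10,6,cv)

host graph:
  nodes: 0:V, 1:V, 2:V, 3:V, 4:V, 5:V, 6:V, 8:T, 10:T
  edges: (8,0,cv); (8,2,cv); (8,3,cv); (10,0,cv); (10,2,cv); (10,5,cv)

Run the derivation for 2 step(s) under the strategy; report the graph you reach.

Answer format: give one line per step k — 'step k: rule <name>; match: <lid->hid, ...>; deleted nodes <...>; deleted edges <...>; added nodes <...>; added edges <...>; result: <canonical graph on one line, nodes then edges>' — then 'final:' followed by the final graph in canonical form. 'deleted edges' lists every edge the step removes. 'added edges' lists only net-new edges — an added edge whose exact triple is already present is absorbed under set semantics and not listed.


step 1: rule r1; match: 0->8, 1->0, 2->2, 3->3; deleted nodes 8; deleted edges (8,0,cv); (8,2,cv); (8,3,cv); added nodes 11, 12, 13, 14, 15, 16, 17; added edges (14,0,cv); (14,11,cv); (14,13,cv); (15,2,cv); (15,11,cv); (15,12,cv); (16,3,cv); (16,12,cv); (16,13,cv); (17,11,cv); (17,12,cv); (17,13,cv); result: nodes: 0:V, 1:V, 2:V, 3:V, 4:V, 5:V, 6:V, 10:T, 11:V, 12:V, 13:V, 14:T, 15:T, 16:T, 17:T edges: (10,0,cv); (10,2,cv); (10,5,cv); (14,0,cv); (14,11,cv); (14,13,cv); (15,2,cv); (15,11,cv); (15,12,cv); (16,3,cv); (16,12,cv); (16,13,cv); (17,11,cv); (17,12,cv); (17,13,cv)
step 2: rule r1; match: 0->10, 1->0, 2->2, 3->5; deleted nodes 10; deleted edges (10,0,cv); (10,2,cv); (10,5,cv); added nodes 18, 19, 20, 21, 22, 23, 24; added edges (21,0,cv); (21,18,cv); (21,20,cv); (22,2,cv); (22,18,cv); (22,19,cv); (23,5,cv); (23,19,cv); (23,20,cv); (24,18,cv); (24,19,cv); (24,20,cv); result: nodes: 0:V, 1:V, 2:V, 3:V, 4:V, 5:V, 6:V, 11:V, 12:V, 13:V, 14:T, 15:T, 16:T, 17:T, 18:V, 19:V, 20:V, 21:T, 22:T, 23:T, 24:T edges: (14,0,cv); (14,11,cv); (14,13,cv); (15,2,cv); (15,11,cv); (15,12,cv); (16,3,cv); (16,12,cv); (16,13,cv); (17,11,cv); (17,12,cv); (17,13,cv); (21,0,cv); (21,18,cv); (21,20,cv); (22,2,cv); (22,18,cv); (22,19,cv); (23,5,cv); (23,19,cv); (23,20,cv); (24,18,cv); (24,19,cv); (24,20,cv)
final:
nodes: 0:V, 1:V, 2:V, 3:V, 4:V, 5:V, 6:V, 11:V, 12:V, 13:V, 14:T, 15:T, 16:T, 17:T, 18:V, 19:V, 20:V, 21:T, 22:T, 23:T, 24:T
edges: (14,0,cv); (14,11,cv); (14,13,cv); (15,2,cv); (15,11,cv); (15,12,cv); (16,3,cv); (16,12,cv); (16,13,cv); (17,11,cv); (17,12,cv); (17,13,cv); (21,0,cv); (21,18,cv); (21,20,cv); (22,2,cv); (22,18,cv); (22,19,cv); (23,5,cv); (23,19,cv); (23,20,cv); (24,18,cv); (24,19,cv); (24,20,cv)


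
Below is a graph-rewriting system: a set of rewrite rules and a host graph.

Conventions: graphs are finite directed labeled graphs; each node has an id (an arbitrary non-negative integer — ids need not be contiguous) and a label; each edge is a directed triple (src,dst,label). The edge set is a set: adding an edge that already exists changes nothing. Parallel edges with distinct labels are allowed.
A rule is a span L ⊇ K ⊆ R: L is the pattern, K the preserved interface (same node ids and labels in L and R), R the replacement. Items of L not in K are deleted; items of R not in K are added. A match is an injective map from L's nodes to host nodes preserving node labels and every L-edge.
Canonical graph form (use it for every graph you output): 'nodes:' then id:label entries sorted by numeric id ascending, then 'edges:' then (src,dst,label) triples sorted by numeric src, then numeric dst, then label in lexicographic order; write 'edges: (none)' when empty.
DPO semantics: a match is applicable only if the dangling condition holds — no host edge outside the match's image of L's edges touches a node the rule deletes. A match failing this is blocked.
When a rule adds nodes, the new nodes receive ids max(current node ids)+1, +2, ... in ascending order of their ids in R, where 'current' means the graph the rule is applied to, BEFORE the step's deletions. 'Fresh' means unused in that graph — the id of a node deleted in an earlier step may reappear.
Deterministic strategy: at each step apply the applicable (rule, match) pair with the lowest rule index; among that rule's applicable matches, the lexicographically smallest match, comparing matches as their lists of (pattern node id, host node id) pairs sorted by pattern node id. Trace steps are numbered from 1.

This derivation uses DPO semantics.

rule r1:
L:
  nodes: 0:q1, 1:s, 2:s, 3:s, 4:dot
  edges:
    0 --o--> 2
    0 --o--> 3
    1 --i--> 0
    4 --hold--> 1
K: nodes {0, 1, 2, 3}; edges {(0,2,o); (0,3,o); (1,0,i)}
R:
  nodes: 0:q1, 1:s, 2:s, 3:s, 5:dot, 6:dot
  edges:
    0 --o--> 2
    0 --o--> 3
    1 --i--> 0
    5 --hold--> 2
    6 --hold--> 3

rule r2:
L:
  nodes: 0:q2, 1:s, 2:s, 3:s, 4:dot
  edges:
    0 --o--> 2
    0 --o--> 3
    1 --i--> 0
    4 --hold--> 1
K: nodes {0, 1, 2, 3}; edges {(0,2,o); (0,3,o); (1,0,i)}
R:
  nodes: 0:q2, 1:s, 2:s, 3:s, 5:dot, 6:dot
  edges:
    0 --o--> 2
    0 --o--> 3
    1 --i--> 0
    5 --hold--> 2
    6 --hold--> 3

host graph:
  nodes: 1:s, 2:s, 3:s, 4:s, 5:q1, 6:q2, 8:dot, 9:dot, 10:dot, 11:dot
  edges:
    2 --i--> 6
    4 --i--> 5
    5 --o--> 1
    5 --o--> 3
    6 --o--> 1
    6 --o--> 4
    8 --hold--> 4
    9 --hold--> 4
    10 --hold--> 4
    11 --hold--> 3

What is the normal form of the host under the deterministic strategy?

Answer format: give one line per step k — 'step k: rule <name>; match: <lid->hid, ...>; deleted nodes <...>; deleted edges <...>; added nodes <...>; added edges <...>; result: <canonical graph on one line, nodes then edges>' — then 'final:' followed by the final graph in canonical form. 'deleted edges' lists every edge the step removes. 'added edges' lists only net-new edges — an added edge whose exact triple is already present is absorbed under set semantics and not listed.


step 1: rule r1; match: 0->5, 1->4, 2->1, 3->3, 4->8; deleted nodes 8; deleted edges (8,4,hold); added nodes 12, 13; added edges (12,1,hold); (13,3,hold); result: nodes: 1:s, 2:s, 3:s, 4:s, 5:q1, 6:q2, 9:dot, 10:dot, 11:dot, 12:dot, 13:dot edges: (2,6,i); (4,5,i); (5,1,o); (5,3,o); (6,1,o); (6,4,o); (9,4,hold); (10,4,hold); (11,3,hold); (12,1,hold); (13,3,hold)
step 2: rule r1; match: 0->5, 1->4, 2->1, 3->3, 4->9; deleted nodes 9; deleted edges (9,4,hold); added nodes 14, 15; added edges (14,1,hold); (15,3,hold); result: nodes: 1:s, 2:s, 3:s, 4:s, 5:q1, 6:q2, 10:dot, 11:dot, 12:dot, 13:dot, 14:dot, 15:dot edges: (2,6,i); (4,5,i); (5,1,o); (5,3,o); (6,1,o); (6,4,o); (10,4,hold); (11,3,hold); (12,1,hold); (13,3,hold); (14,1,hold); (15,3,hold)
step 3: rule r1; match: 0->5, 1->4, 2->1, 3->3, 4->10; deleted nodes 10; deleted edges (10,4,hold); added nodes 16, 17; added edges (16,1,hold); (17,3,hold); result: nodes: 1:s, 2:s, 3:s, 4:s, 5:q1, 6:q2, 11:dot, 12:dot, 13:dot, 14:dot, 15:dot, 16:dot, 17:dot edges: (2,6,i); (4,5,i); (5,1,o); (5,3,o); (6,1,o); (6,4,o); (11,3,hold); (12,1,hold); (13,3,hold); (14,1,hold); (15,3,hold); (16,1,hold); (17,3,hold)
final:
nodes: 1:s, 2:s, 3:s, 4:s, 5:q1, 6:q2, 11:dot, 12:dot, 13:dot, 14:dot, 15:dot, 16:dot, 17:dot
edges: (2,6,i); (4,5,i); (5,1,o); (5,3,o); (6,1,o); (6,4,o); (11,3,hold); (12,1,hold); (13,3,hold); (14,1,hold); (15,3,hold); (16,1,hold); (17,3,hold)


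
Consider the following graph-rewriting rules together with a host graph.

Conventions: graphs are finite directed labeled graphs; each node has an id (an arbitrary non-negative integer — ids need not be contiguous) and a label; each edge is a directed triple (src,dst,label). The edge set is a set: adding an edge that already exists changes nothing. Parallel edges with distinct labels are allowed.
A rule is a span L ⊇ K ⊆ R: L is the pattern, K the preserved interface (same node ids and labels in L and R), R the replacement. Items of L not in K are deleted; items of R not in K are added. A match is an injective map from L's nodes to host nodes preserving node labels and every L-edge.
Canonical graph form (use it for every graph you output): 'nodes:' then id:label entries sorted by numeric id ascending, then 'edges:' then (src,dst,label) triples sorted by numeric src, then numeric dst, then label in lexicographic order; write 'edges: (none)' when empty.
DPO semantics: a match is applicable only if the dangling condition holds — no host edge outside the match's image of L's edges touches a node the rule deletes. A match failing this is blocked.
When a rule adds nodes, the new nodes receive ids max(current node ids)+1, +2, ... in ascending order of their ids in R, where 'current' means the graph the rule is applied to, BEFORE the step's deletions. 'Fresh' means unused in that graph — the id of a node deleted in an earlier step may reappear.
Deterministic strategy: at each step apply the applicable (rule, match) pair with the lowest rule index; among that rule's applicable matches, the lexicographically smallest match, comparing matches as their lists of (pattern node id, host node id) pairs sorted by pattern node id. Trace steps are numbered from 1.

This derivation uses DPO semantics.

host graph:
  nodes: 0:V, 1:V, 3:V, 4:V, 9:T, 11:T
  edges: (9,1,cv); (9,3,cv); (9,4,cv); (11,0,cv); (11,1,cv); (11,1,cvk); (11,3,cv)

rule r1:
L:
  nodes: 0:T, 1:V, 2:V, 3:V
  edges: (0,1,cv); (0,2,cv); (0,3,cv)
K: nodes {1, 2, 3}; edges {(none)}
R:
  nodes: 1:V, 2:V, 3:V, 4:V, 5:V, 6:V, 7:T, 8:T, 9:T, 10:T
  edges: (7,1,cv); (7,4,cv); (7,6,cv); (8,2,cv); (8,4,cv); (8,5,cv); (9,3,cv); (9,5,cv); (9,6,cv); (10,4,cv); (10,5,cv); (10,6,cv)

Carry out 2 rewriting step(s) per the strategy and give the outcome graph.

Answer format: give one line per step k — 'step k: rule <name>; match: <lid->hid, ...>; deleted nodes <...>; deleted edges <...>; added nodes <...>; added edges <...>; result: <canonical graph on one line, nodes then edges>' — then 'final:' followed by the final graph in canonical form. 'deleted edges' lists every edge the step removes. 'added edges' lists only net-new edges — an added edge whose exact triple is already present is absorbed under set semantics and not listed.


step 1: rule r1; match: 0->9, 1->1, 2->3, 3->4; deleted nodes 9; deleted edges (9,1,cv); (9,3,cv); (9,4,cv); added nodes 12, 13, 14, 15, 16, 17, 18; added edges (15,1,cv); (15,12,cv); (15,14,cv); (16,3,cv); (16,12,cv); (16,13,cv); (17,4,cv); (17,13,cv); (17,14,cv); (18,12,cv); (18,13,cv); (18,14,cv); result: nodes: 0:V, 1:V, 3:V, 4:V, 11:T, 12:V, 13:V, 14:V, 15:T, 16:T, 17:T, 18:T edges: (11,0,cv); (11,1,cv); (11,1,cvk); (11,3,cv); (15,1,cv); (15,12,cv); (15,14,cv); (16,3,cv); (16,12,cv); (16,13,cv); (17,4,cv); (17,13,cv); (17,14,cv); (18,12,cv); (18,13,cv); (18,14,cv)
step 2: rule r1; match: 0->15, 1->1, 2->12, 3->14; deleted nodes 15; deleted edges (15,1,cv); (15,12,cv); (15,14,cv); added nodes 19, 20, 21, 22, 23, 24, 25; added edges (22,1,cv); (22,19,cv); (22,21,cv); (23,12,cv); (23,19,cv); (23,20,cv); (24,14,cv); (24,20,cv); (24,21,cv); (25,19,cv); (25,20,cv); (25,21,cv); result: nodes: 0:V, 1:V, 3:V, 4:V, 11:T, 12:V, 13:V, 14:V, 16:T, 17:T, 18:T, 19:V, 20:V, 21:V, 22:T, 23:T, 24:T, 25:T edges: (11,0,cv); (11,1,cv); (11,1,cvk); (11,3,cv); (16,3,cv); (16,12,cv); (16,13,cv); (17,4,cv); (17,13,cv); (17,14,cv); (18,12,cv); (18,13,cv); (18,14,cv); (22,1,cv); (22,19,cv); (22,21,cv); (23,12,cv); (23,19,cv); (23,20,cv); (24,14,cv); (24,20,cv); (24,21,cv); (25,19,cv); (25,20,cv); (25,21,cv)
final:
nodes: 0:V, 1:V, 3:V, 4:V, 11:T, 12:V, 13:V, 14:V, 16:T, 17:T, 18:T, 19:V, 20:V, 21:V, 22:T, 23:T, 24:T, 25:T
edges: (11,0,cv); (11,1,cv); (11,1,cvk); (11,3,cv); (16,3,cv); (16,12,cv); (16,13,cv); (17,4,cv); (17,13,cv); (17,14,cv); (18,12,cv); (18,13,cv); (18,14,cv); (22,1,cv); (22,19,cv); (22,21,cv); (23,12,cv); (23,19,cv); (23,20,cv); (24,14,cv); (24,20,cv); (24,21,cv); (25,19,cv); (25,20,cv); (25,21,cv)


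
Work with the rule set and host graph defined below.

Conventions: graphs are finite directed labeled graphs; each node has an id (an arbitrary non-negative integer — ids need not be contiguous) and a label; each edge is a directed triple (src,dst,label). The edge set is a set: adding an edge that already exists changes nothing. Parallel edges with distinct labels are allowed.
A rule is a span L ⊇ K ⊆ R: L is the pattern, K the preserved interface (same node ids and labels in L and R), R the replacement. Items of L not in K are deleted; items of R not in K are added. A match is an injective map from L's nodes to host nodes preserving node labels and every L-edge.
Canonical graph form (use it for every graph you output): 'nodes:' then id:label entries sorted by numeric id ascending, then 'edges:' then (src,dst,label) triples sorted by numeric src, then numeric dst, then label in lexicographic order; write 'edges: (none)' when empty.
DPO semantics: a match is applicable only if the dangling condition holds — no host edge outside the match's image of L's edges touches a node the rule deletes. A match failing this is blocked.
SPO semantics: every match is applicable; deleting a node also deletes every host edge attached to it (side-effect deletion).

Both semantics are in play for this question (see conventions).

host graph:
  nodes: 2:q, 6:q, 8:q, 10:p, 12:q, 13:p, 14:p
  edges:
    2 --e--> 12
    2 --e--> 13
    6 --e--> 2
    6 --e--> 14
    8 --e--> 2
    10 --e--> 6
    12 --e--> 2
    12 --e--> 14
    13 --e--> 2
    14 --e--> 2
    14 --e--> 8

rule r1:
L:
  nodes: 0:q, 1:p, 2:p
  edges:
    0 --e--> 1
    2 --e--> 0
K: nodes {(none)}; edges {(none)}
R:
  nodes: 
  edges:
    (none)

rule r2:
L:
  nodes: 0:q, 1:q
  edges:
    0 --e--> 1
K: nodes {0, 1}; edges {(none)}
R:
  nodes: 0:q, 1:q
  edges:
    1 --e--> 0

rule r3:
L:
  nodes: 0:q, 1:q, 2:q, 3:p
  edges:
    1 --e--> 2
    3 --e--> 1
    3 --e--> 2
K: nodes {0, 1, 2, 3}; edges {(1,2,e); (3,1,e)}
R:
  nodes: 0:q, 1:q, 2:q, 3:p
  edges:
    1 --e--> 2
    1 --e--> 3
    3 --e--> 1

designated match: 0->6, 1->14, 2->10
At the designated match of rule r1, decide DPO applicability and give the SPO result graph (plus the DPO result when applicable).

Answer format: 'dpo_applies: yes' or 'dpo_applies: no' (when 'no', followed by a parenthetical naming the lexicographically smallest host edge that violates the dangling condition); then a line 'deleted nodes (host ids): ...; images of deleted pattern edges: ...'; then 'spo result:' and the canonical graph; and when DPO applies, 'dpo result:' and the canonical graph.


dpo_applies: no
(the rule deletes node 6, which keeps host edge (6,2,e) outside the match image — the dangling condition fails, DPO blocks; SPO proceeds and side-deletes such edges)
deleted nodes (host ids): 6, 10, 14; images of deleted pattern edges: (6,14,e); (10,6,e)
spo result:
nodes: 2:q, 8:q, 12:q, 13:p
edges: (2,12,e); (2,13,e); (8,2,e); (12,2,e); (13,2,e)


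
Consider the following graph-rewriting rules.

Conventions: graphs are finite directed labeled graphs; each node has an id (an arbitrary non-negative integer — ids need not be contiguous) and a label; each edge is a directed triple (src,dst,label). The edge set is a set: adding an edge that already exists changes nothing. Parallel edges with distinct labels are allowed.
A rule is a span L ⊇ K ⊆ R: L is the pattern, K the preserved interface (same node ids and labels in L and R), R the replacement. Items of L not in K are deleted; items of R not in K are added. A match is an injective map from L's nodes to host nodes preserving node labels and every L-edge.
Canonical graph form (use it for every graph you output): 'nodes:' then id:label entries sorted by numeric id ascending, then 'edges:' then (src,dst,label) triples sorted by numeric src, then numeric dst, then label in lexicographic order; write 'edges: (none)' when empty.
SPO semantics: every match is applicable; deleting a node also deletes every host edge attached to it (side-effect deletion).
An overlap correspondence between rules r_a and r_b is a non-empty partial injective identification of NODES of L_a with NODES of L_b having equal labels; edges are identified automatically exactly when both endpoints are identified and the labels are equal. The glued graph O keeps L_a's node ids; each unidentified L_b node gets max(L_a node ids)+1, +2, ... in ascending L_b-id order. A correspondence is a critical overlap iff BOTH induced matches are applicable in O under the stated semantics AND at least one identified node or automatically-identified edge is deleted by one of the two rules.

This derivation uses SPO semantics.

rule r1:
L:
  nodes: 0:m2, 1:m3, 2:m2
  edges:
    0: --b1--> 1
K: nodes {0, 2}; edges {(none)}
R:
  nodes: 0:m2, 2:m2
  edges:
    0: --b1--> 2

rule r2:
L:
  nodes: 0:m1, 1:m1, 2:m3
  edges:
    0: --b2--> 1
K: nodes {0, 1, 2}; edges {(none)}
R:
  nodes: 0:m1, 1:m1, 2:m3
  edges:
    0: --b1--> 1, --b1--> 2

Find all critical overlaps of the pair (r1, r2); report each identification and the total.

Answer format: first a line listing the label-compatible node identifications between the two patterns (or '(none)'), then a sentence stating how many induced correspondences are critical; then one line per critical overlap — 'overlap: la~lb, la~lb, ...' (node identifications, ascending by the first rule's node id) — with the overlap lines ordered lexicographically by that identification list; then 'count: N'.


label-compatible node identifications between L(r1) and L(r2): 1~2
1 of the induced correspondences is a critical overlap of r1 and r2.
overlap: 1~2
count: 1


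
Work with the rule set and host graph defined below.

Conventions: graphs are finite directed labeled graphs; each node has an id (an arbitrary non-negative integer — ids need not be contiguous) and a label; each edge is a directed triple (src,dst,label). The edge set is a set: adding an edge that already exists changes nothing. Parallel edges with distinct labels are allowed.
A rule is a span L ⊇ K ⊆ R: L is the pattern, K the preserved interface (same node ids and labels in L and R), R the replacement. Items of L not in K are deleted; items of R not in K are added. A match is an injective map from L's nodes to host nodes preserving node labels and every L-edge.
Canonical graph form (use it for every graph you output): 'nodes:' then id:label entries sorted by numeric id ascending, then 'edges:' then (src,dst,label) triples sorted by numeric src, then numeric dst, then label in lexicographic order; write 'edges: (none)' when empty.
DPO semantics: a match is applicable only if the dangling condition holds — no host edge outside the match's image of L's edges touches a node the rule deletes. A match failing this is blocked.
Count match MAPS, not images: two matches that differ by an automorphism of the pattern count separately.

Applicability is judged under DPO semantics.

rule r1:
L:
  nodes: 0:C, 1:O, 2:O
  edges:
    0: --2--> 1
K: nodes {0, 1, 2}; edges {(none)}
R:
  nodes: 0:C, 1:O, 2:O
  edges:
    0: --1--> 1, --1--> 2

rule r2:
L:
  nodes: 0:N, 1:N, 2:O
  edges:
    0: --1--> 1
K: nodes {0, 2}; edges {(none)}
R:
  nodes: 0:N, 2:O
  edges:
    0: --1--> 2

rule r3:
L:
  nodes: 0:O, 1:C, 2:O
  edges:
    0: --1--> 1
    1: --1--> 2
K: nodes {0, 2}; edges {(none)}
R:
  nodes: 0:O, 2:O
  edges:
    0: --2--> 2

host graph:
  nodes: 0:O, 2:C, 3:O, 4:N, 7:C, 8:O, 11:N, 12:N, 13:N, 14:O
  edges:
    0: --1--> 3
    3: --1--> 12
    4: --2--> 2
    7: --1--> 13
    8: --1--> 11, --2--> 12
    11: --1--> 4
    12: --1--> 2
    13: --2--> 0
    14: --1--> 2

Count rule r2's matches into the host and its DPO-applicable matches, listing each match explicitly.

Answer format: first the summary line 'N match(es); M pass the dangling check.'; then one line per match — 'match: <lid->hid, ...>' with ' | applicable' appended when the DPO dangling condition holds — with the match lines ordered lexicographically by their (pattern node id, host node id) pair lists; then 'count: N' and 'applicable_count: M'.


4 match(es); 0 pass the dangling check.
match: 0->11, 1->4, 2->0
match: 0->11, 1->4, 2->3
match: 0->11, 1->4, 2->8
match: 0->11, 1->4, 2->14
count: 4
applicable_count: 0


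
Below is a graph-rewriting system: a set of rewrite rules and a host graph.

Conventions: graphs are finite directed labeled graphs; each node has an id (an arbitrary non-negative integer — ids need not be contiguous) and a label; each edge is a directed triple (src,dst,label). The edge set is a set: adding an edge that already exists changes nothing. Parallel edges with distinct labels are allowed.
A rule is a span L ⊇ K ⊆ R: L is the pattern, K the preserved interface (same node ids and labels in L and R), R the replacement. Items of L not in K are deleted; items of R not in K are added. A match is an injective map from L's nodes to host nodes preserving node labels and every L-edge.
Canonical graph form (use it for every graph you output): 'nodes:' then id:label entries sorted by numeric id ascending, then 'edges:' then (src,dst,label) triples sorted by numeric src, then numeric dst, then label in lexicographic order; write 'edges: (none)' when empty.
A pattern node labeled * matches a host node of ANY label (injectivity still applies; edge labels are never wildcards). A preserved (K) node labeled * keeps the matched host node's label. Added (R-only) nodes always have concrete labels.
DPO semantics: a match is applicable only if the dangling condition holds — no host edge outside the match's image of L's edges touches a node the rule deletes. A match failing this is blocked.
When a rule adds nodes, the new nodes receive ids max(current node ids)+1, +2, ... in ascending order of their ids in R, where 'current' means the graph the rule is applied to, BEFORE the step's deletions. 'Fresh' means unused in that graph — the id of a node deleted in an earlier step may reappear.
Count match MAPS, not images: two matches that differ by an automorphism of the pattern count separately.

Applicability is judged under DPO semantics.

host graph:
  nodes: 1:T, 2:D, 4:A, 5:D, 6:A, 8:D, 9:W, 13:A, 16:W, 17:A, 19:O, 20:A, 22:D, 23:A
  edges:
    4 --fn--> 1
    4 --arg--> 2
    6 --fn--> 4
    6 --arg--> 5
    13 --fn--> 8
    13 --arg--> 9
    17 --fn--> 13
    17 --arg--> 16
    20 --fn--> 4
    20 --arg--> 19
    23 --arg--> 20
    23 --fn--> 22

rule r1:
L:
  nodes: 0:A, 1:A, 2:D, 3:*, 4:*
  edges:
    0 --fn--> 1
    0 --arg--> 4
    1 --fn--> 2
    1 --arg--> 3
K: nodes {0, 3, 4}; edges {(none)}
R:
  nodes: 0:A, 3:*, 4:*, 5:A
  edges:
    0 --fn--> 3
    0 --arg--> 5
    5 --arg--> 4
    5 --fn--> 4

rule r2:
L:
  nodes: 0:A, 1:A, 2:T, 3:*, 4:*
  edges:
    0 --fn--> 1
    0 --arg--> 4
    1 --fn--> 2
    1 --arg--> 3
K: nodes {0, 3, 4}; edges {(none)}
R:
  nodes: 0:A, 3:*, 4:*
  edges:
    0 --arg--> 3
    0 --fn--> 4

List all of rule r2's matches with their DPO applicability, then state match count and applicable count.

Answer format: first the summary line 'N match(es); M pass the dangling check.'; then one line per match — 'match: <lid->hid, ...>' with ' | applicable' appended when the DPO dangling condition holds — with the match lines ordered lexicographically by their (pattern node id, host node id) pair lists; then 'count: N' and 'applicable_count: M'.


2 match(es); 0 pass the dangling check.
match: 0->6, 1->4, 2->1, 3->2, 4->5
match: 0->20, 1->4, 2->1, 3->2, 4->19
count: 2
applicable_count: 0
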